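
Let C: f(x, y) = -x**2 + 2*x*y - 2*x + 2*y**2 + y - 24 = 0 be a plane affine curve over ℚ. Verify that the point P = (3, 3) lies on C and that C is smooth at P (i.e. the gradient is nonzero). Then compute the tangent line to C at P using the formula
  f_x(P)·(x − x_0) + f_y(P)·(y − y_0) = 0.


Tangent line at P: -2*x + 19*y - 51 = 0.

Step 1: f(3, 3) = 0, so P lies on C.
Step 2: partial derivatives
  f_x(x, y) = -2*x + 2*y - 2, f_y(x, y) = 2*x + 4*y + 1.
  f_x(P) = -2, f_y(P) = 19 (gradient nonzero, so P is smooth).
Step 3: tangent line at P: -2·(x − 3) + 19·(y − 3) = 0.
Expanding: -2*x + 19*y - 51 = 0.


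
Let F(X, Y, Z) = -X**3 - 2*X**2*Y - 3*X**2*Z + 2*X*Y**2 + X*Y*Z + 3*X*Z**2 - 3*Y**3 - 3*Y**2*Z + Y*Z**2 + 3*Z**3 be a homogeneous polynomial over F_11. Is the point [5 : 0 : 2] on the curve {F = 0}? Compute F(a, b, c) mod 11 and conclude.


F(5,0,2) ≡ 7 (mod 11); P is NOT on the curve.

Evaluate F(5, 0, 2) term-by-term (mod 11).
  -X**3 ↦ -1·125·1·1 = -125
  -2*X**2*Y ↦ -2·25·0·1 = 0
  -3*X**2*Z ↦ -3·25·1·2 = -150
  2*X*Y**2 ↦ 2·5·0·1 = 0
  X*Y*Z ↦ 1·5·0·2 = 0
  3*X*Z**2 ↦ 3·5·1·4 = 60
  -3*Y**3 ↦ -3·1·0·1 = 0
  -3*Y**2*Z ↦ -3·1·0·2 = 0
  Y*Z**2 ↦ 1·1·0·4 = 0
  3*Z**3 ↦ 3·1·1·8 = 24
Sum: F(5, 0, 2) = (-125) + (0) + (-150) + (0) + (0) + (60) + (0) + (0) + (0) + (24) = -191.
Reducing mod 11: -191 ≡ 7 (mod 11).
Since F(a, b, c) ≡ 7 ≠ 0 (mod 11), P does NOT lie on the curve.


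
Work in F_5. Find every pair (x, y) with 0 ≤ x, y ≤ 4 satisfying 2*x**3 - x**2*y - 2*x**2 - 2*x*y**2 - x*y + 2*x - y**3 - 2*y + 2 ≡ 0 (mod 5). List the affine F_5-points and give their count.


Affine F_5-points: {(0, 2), (0, 4), (1, 2), (4, 1)}; count = 4.

For each of the 25 pairs (x, y) ∈ F_5², evaluate f(x, y) mod 5. Record the zeros.
  x = 0: [0↦2, 1↦4, 2↦0, 3↦4, 4↦0]  zeros at y ∈ {2, 4}
  x = 1: [0↦4, 1↦2, 2↦0, 3↦2, 4↦2]  zeros at y ∈ {2}
  x = 2: [0↦4, 1↦1, 2↦4, 3↦2, 4↦4]  zeros at y ∈ ∅
  x = 3: [0↦4, 1↦3, 2↦4, 3↦1, 4↦3]  zeros at y ∈ ∅
  x = 4: [0↦1, 1↦0, 2↦2, 3↦1, 4↦1]  zeros at y ∈ {1}
Collecting zeros: affine points = {(0, 2), (0, 4), (1, 2), (4, 1)}.
Total count |C(F_5)_aff| = 4.


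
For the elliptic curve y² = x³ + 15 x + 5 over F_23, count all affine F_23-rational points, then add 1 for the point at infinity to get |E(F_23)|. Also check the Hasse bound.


Affine points = {(3, 10), (3, 13), (6, 9), (6, 14), (7, 4), (7, 19), (8, 4), (8, 19), (9, 8), (9, 15), (11, 11), (11, 12), (12, 2), (12, 21), (18, 9), (18, 14), (20, 5), (20, 18), (21, 6), (21, 17), (22, 9), (22, 14)}; affine count = 22; |E(F_23)| = 23.

Discriminant check: Δ ∝ 4a³ + 27b² = 4·15³ + 27·5² = 4·3375 + 27·25 ≡ 7 (mod 23). Nonzero ⇒ E is nonsingular.
For each x ∈ F_23, compute rhs = x³ + 15·x + 5 mod 23, then count y ∈ F_23 with y² ≡ rhs.
  x = 0: rhs = 5, matching y values: none (0 points).
  x = 1: rhs = 21, matching y values: none (0 points).
  x = 2: rhs = 20, matching y values: none (0 points).
  x = 3: rhs = 8, matching y values: 10, 13 (2 points).
  x = 4: rhs = 14, matching y values: none (0 points).
  x = 5: rhs = 21, matching y values: none (0 points).
  x = 6: rhs = 12, matching y values: 9, 14 (2 points).
  x = 7: rhs = 16, matching y values: 4, 19 (2 points).
  x = 8: rhs = 16, matching y values: 4, 19 (2 points).
  x = 9: rhs = 18, matching y values: 8, 15 (2 points).
  x = 10: rhs = 5, matching y values: none (0 points).
  x = 11: rhs = 6, matching y values: 11, 12 (2 points).
  x = 12: rhs = 4, matching y values: 2, 21 (2 points).
  x = 13: rhs = 5, matching y values: none (0 points).
  x = 14: rhs = 15, matching y values: none (0 points).
  x = 15: rhs = 17, matching y values: none (0 points).
  x = 16: rhs = 17, matching y values: none (0 points).
  x = 17: rhs = 21, matching y values: none (0 points).
  x = 18: rhs = 12, matching y values: 9, 14 (2 points).
  x = 19: rhs = 19, matching y values: none (0 points).
  x = 20: rhs = 2, matching y values: 5, 18 (2 points).
  x = 21: rhs = 13, matching y values: 6, 17 (2 points).
  x = 22: rhs = 12, matching y values: 9, 14 (2 points).
Total affine count: 22.
Full point count |E(F_23)| = 22 + 1 = 23.
Hasse bound: |23 − (23+1)| = |-1| = 1 ≤ 2√23 ≈ 9.5917 ✓.


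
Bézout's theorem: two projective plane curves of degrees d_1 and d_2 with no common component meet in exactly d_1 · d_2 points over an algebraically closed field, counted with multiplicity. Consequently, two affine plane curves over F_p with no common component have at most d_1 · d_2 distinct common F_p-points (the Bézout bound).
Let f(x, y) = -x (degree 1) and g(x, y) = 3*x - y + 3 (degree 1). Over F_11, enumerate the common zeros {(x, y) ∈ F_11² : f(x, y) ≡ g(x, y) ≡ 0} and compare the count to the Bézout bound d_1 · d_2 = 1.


Common zeros: {(0, 3)}; count = 1; Bézout bound = 1.

deg(f) = 1, deg(g) = 1, so Bézout bound = 1.
Scan x ∈ F_11. For each x, list the y ∈ F_11 with f(x, y) ≡ 0 and those with g(x, y) ≡ 0 (mod 11); the common zeros in that column are the intersection.
  x = 0: f ≡ 0 at y ∈ {0, 1, 2, 3, 4, 5, 6, 7, 8, 9, 10}; g ≡ 0 at y ∈ {3}; common: {3}.
  x = 1: f ≡ 0 at y ∈ ∅; g ≡ 0 at y ∈ {6}; common: ∅.
  x = 2: f ≡ 0 at y ∈ ∅; g ≡ 0 at y ∈ {9}; common: ∅.
  x = 3: f ≡ 0 at y ∈ ∅; g ≡ 0 at y ∈ {1}; common: ∅.
  x = 4: f ≡ 0 at y ∈ ∅; g ≡ 0 at y ∈ {4}; common: ∅.
  x = 5: f ≡ 0 at y ∈ ∅; g ≡ 0 at y ∈ {7}; common: ∅.
  x = 6: f ≡ 0 at y ∈ ∅; g ≡ 0 at y ∈ {10}; common: ∅.
  x = 7: f ≡ 0 at y ∈ ∅; g ≡ 0 at y ∈ {2}; common: ∅.
  x = 8: f ≡ 0 at y ∈ ∅; g ≡ 0 at y ∈ {5}; common: ∅.
  x = 9: f ≡ 0 at y ∈ ∅; g ≡ 0 at y ∈ {8}; common: ∅.
  x = 10: f ≡ 0 at y ∈ ∅; g ≡ 0 at y ∈ {0}; common: ∅.
Collecting: common zeros = {(0, 3)}, so the count is 1.
Comparison with the Bézout bound: 1 ≤ 1 = deg(f)·deg(g), as expected for curves with no common component (the bound is attained).


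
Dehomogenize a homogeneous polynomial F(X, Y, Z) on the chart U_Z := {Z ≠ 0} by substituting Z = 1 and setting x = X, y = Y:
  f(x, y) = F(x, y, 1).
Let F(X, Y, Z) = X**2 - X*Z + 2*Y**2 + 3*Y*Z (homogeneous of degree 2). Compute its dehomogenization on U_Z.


f(x, y) = x**2 - x + 2*y**2 + 3*y

On U_Z we set Z = 1. Each monomial c·X^i·Y^j·Z^k in F becomes c·x^i·y^j·1^k = c·x^i·y^j.
Substituting Z = 1: F(X, Y, 1) = x**2 - x + 2*y**2 + 3*y.
Note: deg(f) ≤ deg(F) = 2; strict inequality happens when F is divisible by Z (lost terms).


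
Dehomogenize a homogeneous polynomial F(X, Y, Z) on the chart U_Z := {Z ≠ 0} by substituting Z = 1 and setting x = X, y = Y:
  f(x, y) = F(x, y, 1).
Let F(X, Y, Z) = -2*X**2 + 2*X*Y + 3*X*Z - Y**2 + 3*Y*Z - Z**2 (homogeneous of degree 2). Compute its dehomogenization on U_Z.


f(x, y) = -2*x**2 + 2*x*y + 3*x - y**2 + 3*y - 1

On U_Z we set Z = 1. Each monomial c·X^i·Y^j·Z^k in F becomes c·x^i·y^j·1^k = c·x^i·y^j.
Substituting Z = 1: F(X, Y, 1) = -2*x**2 + 2*x*y + 3*x - y**2 + 3*y - 1.
Note: deg(f) ≤ deg(F) = 2; strict inequality happens when F is divisible by Z (lost terms).


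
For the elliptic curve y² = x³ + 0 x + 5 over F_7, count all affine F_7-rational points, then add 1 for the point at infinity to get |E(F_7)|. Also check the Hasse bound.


Affine points = {(3, 2), (3, 5), (5, 2), (5, 5), (6, 2), (6, 5)}; affine count = 6; |E(F_7)| = 7.

Discriminant check: Δ ∝ 4a³ + 27b² = 4·0³ + 27·5² = 4·0 + 27·25 ≡ 3 (mod 7). Nonzero ⇒ E is nonsingular.
For each x ∈ F_7, compute rhs = x³ + 0·x + 5 mod 7, then count y ∈ F_7 with y² ≡ rhs.
  x = 0: rhs = 5, matching y values: none (0 points).
  x = 1: rhs = 6, matching y values: none (0 points).
  x = 2: rhs = 6, matching y values: none (0 points).
  x = 3: rhs = 4, matching y values: 2, 5 (2 points).
  x = 4: rhs = 6, matching y values: none (0 points).
  x = 5: rhs = 4, matching y values: 2, 5 (2 points).
  x = 6: rhs = 4, matching y values: 2, 5 (2 points).
Total affine count: 6.
Full point count |E(F_7)| = 6 + 1 = 7.
Hasse bound: |7 − (7+1)| = |-1| = 1 ≤ 2√7 ≈ 5.2915 ✓.


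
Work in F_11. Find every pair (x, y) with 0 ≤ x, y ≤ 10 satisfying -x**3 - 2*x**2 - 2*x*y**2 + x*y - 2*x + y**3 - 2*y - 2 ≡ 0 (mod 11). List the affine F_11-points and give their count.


Affine F_11-points: {(1, 7), (2, 0), (2, 4), (3, 3), (5, 0), (5, 5), (6, 10), (7, 2), (7, 6), (8, 8)}; count = 10.

For each of the 121 pairs (x, y) ∈ F_11², evaluate f(x, y) mod 11. Record the zeros.
  x = 0: [0↦9, 1↦8, 2↦2, 3↦8, 4↦10, 5↦3, 6↦4, 7↦8, 8↦10, 9↦5, 10↦10]  zeros at y ∈ ∅
  x = 1: [0↦4, 1↦2, 2↦2, 3↦10, 4↦10, 5↦8, 6↦10, 7↦0, 8↦6, 9↦1, 10↦2]  zeros at y ∈ {7}
  x = 2: [0↦0, 1↦8, 2↦3, 3↦2, 4↦0, 5↦3, 6↦6, 7↦4, 8↦3, 9↦9, 10↦6]  zeros at y ∈ {0, 4}
  x = 3: [0↦2, 1↦9, 2↦10, 3↦0, 4↦7, 5↦4, 6↦8, 7↦3, 8↦6, 9↦1, 10↦5]  zeros at y ∈ {3}
  x = 4: [0↦4, 1↦10, 2↦6, 3↦9, 4↦3, 5↦5, 6↦10, 7↦2, 8↦9, 9↦4, 10↦4]  zeros at y ∈ ∅
  x = 5: [0↦0, 1↦5, 2↦7, 3↦1, 4↦4, 5↦0, 6↦6, 7↦6, 8↦6, 9↦1, 10↦8]  zeros at y ∈ {0, 5}
  x = 6: [0↦6, 1↦10, 2↦7, 3↦3, 4↦4, 5↦5, 6↦1, 7↦9, 8↦2, 9↦8, 10↦0]  zeros at y ∈ {10}
  x = 7: [0↦5, 1↦8, 2↦0, 3↦9, 4↦8, 5↦3, 6↦0, 7↦5, 8↦2, 9↦8, 10↦7]  zeros at y ∈ {2, 6}
  x = 8: [0↦2, 1↦4, 2↦2, 3↦2, 4↦10, 5↦10, 6↦8, 7↦10, 8↦0, 9↦6, 10↦1]  zeros at y ∈ {8}
  x = 9: [0↦2, 1↦3, 2↦7, 3↦9, 4↦4, 5↦9, 6↦8, 7↦7, 8↦1, 9↦7, 10↦9]  zeros at y ∈ ∅
  x = 10: [0↦10, 1↦10, 2↦9, 3↦2, 4↦6, 5↦5, 6↦5, 7↦1, 8↦10, 9↦5, 10↦3]  zeros at y ∈ ∅
Collecting zeros: affine points = {(1, 7), (2, 0), (2, 4), (3, 3), (5, 0), (5, 5), (6, 10), (7, 2), (7, 6), (8, 8)}.
Total count |C(F_11)_aff| = 10.


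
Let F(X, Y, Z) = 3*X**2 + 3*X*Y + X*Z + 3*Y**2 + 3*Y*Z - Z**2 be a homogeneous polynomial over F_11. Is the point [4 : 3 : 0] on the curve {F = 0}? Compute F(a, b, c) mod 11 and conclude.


F(4,3,0) ≡ 1 (mod 11); P is NOT on the curve.

Evaluate F(4, 3, 0) term-by-term (mod 11).
  3*X**2 ↦ 3·16·1·1 = 48
  3*X*Y ↦ 3·4·3·1 = 36
  X*Z ↦ 1·4·1·0 = 0
  3*Y**2 ↦ 3·1·9·1 = 27
  3*Y*Z ↦ 3·1·3·0 = 0
  -Z**2 ↦ -1·1·1·0 = 0
Sum: F(4, 3, 0) = (48) + (36) + (0) + (27) + (0) + (0) = 111.
Reducing mod 11: 111 ≡ 1 (mod 11).
Since F(a, b, c) ≡ 1 ≠ 0 (mod 11), P does NOT lie on the curve.


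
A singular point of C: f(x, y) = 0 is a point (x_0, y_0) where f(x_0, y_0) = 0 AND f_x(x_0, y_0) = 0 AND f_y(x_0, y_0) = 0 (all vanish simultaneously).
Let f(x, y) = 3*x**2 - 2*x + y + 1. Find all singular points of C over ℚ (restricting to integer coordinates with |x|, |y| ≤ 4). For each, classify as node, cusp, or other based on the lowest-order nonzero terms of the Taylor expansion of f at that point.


No singular points in the scanned grid; C is smooth there.

Compute partial derivatives:
  f_x = 6*x - 2.
  f_y = 1.
f_y = 1 is a nonzero constant, so f_y never vanishes: no point (x, y) can satisfy f = f_x = f_y = 0. In particular no (x, y) ∈ {−4, ..., 4}² is singular; the curve is smooth.


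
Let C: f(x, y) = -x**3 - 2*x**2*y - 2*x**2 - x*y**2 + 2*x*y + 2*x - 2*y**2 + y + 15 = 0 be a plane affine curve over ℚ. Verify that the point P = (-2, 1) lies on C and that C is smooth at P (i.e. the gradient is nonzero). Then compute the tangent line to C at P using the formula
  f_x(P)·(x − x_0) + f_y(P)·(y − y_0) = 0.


Tangent line at P: 7*x - 11*y + 25 = 0.

Step 1: f(-2, 1) = 0, so P lies on C.
Step 2: partial derivatives
  f_x(x, y) = -3*x**2 - 4*x*y - 4*x - y**2 + 2*y + 2, f_y(x, y) = -2*x**2 - 2*x*y + 2*x - 4*y + 1.
  f_x(P) = 7, f_y(P) = -11 (gradient nonzero, so P is smooth).
Step 3: tangent line at P: 7·(x − -2) + -11·(y − 1) = 0.
Expanding: 7*x - 11*y + 25 = 0.


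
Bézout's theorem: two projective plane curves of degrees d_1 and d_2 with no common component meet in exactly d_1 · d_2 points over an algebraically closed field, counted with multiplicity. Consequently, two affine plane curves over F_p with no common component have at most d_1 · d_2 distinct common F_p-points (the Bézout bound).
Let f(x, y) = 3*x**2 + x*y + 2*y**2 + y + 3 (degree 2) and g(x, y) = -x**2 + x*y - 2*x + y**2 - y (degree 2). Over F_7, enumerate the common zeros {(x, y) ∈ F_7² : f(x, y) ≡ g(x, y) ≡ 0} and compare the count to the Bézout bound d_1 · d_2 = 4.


Common zeros: ∅; count = 0; Bézout bound = 4.

deg(f) = 2, deg(g) = 2, so Bézout bound = 4.
Scan x ∈ F_7. For each x, list the y ∈ F_7 with f(x, y) ≡ 0 and those with g(x, y) ≡ 0 (mod 7); the common zeros in that column are the intersection.
  x = 0: f ≡ 0 at y ∈ ∅; g ≡ 0 at y ∈ {0, 1}; common: ∅.
  x = 1: f ≡ 0 at y ∈ ∅; g ≡ 0 at y ∈ ∅; common: ∅.
  x = 2: f ≡ 0 at y ∈ {3, 6}; g ≡ 0 at y ∈ ∅; common: ∅.
  x = 3: f ≡ 0 at y ∈ {6}; g ≡ 0 at y ∈ {2, 3}; common: ∅.
  x = 4: f ≡ 0 at y ∈ {3, 5}; g ≡ 0 at y ∈ {2}; common: ∅.
  x = 5: f ≡ 0 at y ∈ {2}; g ≡ 0 at y ∈ {0, 3}; common: ∅.
  x = 6: f ≡ 0 at y ∈ {2, 5}; g ≡ 0 at y ∈ {1}; common: ∅.
Collecting: common zeros = ∅, so the count is 0.
Comparison with the Bézout bound: 0 ≤ 4 = deg(f)·deg(g), as expected for curves with no common component (the affine F_7-count falls short of the bound because intersections may lie at infinity, over extension fields, or carry multiplicity).


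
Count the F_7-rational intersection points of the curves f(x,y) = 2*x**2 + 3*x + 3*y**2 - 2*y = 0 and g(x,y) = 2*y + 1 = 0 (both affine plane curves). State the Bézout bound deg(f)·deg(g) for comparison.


Common zeros: {(0, 3), (2, 3)}; count = 2; Bézout bound = 2.

deg(f) = 2, deg(g) = 1, so Bézout bound = 2.
Scan x ∈ F_7. For each x, list the y ∈ F_7 with f(x, y) ≡ 0 and those with g(x, y) ≡ 0 (mod 7); the common zeros in that column are the intersection.
  x = 0: f ≡ 0 at y ∈ {0, 3}; g ≡ 0 at y ∈ {3}; common: {3}.
  x = 1: f ≡ 0 at y ∈ {5}; g ≡ 0 at y ∈ {3}; common: ∅.
  x = 2: f ≡ 0 at y ∈ {0, 3}; g ≡ 0 at y ∈ {3}; common: {3}.
  x = 3: f ≡ 0 at y ∈ {1, 2}; g ≡ 0 at y ∈ {3}; common: ∅.
  x = 4: f ≡ 0 at y ∈ {4, 6}; g ≡ 0 at y ∈ {3}; common: ∅.
  x = 5: f ≡ 0 at y ∈ {4, 6}; g ≡ 0 at y ∈ {3}; common: ∅.
  x = 6: f ≡ 0 at y ∈ {1, 2}; g ≡ 0 at y ∈ {3}; common: ∅.
Collecting: common zeros = {(0, 3), (2, 3)}, so the count is 2.
Comparison with the Bézout bound: 2 ≤ 2 = deg(f)·deg(g), as expected for curves with no common component (the bound is attained).


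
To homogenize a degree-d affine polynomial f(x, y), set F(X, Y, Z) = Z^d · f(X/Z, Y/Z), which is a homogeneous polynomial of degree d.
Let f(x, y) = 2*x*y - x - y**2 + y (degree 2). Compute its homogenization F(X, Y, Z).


F(X, Y, Z) = 2*X*Y - X*Z - Y**2 + Y*Z

deg(f) = 2.
Substitute x = X/Z, y = Y/Z into f, then multiply by Z^2.
  monomial 2·x^1·y^1 ↦ 2·X^1·Y^1·Z^0.
  monomial -1·x^1·y^0 ↦ -1·X^1·Y^0·Z^1.
  monomial -1·x^0·y^2 ↦ -1·X^0·Y^2·Z^0.
  monomial 1·x^0·y^1 ↦ 1·X^0·Y^1·Z^1.
Collecting: F(X, Y, Z) = 2*X*Y - X*Z - Y**2 + Y*Z.


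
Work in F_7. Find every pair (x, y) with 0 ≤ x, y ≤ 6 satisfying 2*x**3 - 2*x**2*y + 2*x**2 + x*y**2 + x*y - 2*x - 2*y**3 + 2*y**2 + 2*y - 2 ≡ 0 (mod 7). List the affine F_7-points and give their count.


Affine F_7-points: {(0, 1), (0, 6), (1, 0), (2, 6), (3, 2), (3, 5), (3, 6), (4, 4), (5, 3), (6, 0), (6, 2)}; count = 11.

For each of the 49 pairs (x, y) ∈ F_7², evaluate f(x, y) mod 7. Record the zeros.
  x = 0: [0↦5, 1↦0, 2↦1, 3↦3, 4↦1, 5↦4, 6↦0]  zeros at y ∈ {1, 6}
  x = 1: [0↦0, 1↦2, 2↦5, 3↦4, 4↦1, 5↦5, 6↦4]  zeros at y ∈ {0}
  x = 2: [0↦4, 1↦2, 2↦3, 3↦2, 4↦1, 5↦2, 6↦0]  zeros at y ∈ {6}
  x = 3: [0↦1, 1↦5, 2↦0, 3↦2, 4↦6, 5↦0, 6↦0]  zeros at y ∈ {2, 5, 6}
  x = 4: [0↦3, 1↦2, 2↦1, 3↦2, 4↦0, 5↦4, 6↦2]  zeros at y ∈ {4}
  x = 5: [0↦1, 1↦5, 2↦4, 3↦0, 4↦2, 5↦5, 6↦4]  zeros at y ∈ {3}
  x = 6: [0↦0, 1↦5, 2↦0, 3↦1, 4↦3, 5↦1, 6↦4]  zeros at y ∈ {0, 2}
Collecting zeros: affine points = {(0, 1), (0, 6), (1, 0), (2, 6), (3, 2), (3, 5), (3, 6), (4, 4), (5, 3), (6, 0), (6, 2)}.
Total count |C(F_7)_aff| = 11.


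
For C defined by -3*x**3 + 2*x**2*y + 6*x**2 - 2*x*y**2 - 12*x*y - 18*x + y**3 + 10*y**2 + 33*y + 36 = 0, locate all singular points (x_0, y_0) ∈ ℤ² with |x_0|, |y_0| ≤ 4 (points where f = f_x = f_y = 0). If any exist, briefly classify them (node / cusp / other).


Singular points: {(0, -3)}; classification: cusp.

Compute partial derivatives:
  f_x = -9*x**2 + 4*x*y + 12*x - 2*y**2 - 12*y - 18.
  f_y = 2*x**2 - 4*x*y - 12*x + 3*y**2 + 20*y + 33.
Scan x_0 ∈ {−4, ..., 4}. For each x_0, f_y(x_0, y) is a polynomial in y; find its integer roots y ∈ {−4, ..., 4}, then test f_x and f at those candidates.
  x = -4: f_y(-4, y) = 3*y**2 + 36*y + 113; no integer root y with |y| ≤ 4.
  x = -3: f_y(-3, y) = 3*y**2 + 32*y + 87; no integer root y with |y| ≤ 4.
  x = -2: f_y(-2, y) = 3*y**2 + 28*y + 65; no integer root y with |y| ≤ 4.
  x = -1: f_y(-1, y) = 3*y**2 + 24*y + 47; no integer root y with |y| ≤ 4.
  x = 0: f_y(0, y) = 3*y**2 + 20*y + 33; vanishes at y ∈ {-3}. (0, -3): f_x = 0, f = 0 — SINGULAR.
  x = 1: f_y(1, y) = 3*y**2 + 16*y + 23; no integer root y with |y| ≤ 4.
  x = 2: f_y(2, y) = 3*y**2 + 12*y + 17; no integer root y with |y| ≤ 4.
  x = 3: f_y(3, y) = 3*y**2 + 8*y + 15; no integer root y with |y| ≤ 4.
  x = 4: f_y(4, y) = 3*y**2 + 4*y + 17; no integer root y with |y| ≤ 4.
Only singular point on the grid: (0, -3).
Classify: substitute x = 0 + u, y = -3 + v and expand: f = -3*u**3 + 2*u**2*v - 2*u*v**2 + v**3 + v**2.
No constant or linear terms (consistent with a singular point). Quadratic part: v**2. Cubic part: -3*u**3 + 2*u**2*v - 2*u*v**2 + v**3.
The quadratic part v**2 is a perfect square, so there is a single (double) tangent line v = 0, i.e. y = -3. Restricting the cubic part to that line (v = 0) leaves -3*u**3 ≠ 0, so f is not divisible by v and the branch is v² ≈ 3*u**3 to lowest order — this is a cusp.
Classification: cusp.


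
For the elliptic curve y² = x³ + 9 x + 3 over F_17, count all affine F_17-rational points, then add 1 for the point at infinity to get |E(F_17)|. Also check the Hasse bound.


Affine points = {(1, 8), (1, 9), (4, 1), (4, 16), (6, 1), (6, 16), (7, 1), (7, 16), (8, 3), (8, 14), (14, 0)}; affine count = 11; |E(F_17)| = 12.

Discriminant check: Δ ∝ 4a³ + 27b² = 4·9³ + 27·3² = 4·729 + 27·9 ≡ 14 (mod 17). Nonzero ⇒ E is nonsingular.
For each x ∈ F_17, compute rhs = x³ + 9·x + 3 mod 17, then count y ∈ F_17 with y² ≡ rhs.
  x = 0: rhs = 3, matching y values: none (0 points).
  x = 1: rhs = 13, matching y values: 8, 9 (2 points).
  x = 2: rhs = 12, matching y values: none (0 points).
  x = 3: rhs = 6, matching y values: none (0 points).
  x = 4: rhs = 1, matching y values: 1, 16 (2 points).
  x = 5: rhs = 3, matching y values: none (0 points).
  x = 6: rhs = 1, matching y values: 1, 16 (2 points).
  x = 7: rhs = 1, matching y values: 1, 16 (2 points).
  x = 8: rhs = 9, matching y values: 3, 14 (2 points).
  x = 9: rhs = 14, matching y values: none (0 points).
  x = 10: rhs = 5, matching y values: none (0 points).
  x = 11: rhs = 5, matching y values: none (0 points).
  x = 12: rhs = 3, matching y values: none (0 points).
  x = 13: rhs = 5, matching y values: none (0 points).
  x = 14: rhs = 0, matching y values: 0 (1 points).
  x = 15: rhs = 11, matching y values: none (0 points).
  x = 16: rhs = 10, matching y values: none (0 points).
Total affine count: 11.
Full point count |E(F_17)| = 11 + 1 = 12.
Hasse bound: |12 − (17+1)| = |-6| = 6 ≤ 2√17 ≈ 8.2462 ✓.


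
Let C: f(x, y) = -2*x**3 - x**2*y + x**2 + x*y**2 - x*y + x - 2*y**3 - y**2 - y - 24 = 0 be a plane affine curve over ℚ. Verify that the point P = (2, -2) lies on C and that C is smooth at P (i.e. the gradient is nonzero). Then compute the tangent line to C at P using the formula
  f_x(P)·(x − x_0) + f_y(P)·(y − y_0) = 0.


Tangent line at P: -5*x - 35*y - 60 = 0.

Step 1: f(2, -2) = 0, so P lies on C.
Step 2: partial derivatives
  f_x(x, y) = -6*x**2 - 2*x*y + 2*x + y**2 - y + 1, f_y(x, y) = -x**2 + 2*x*y - x - 6*y**2 - 2*y - 1.
  f_x(P) = -5, f_y(P) = -35 (gradient nonzero, so P is smooth).
Step 3: tangent line at P: -5·(x − 2) + -35·(y − -2) = 0.
Expanding: -5*x - 35*y - 60 = 0.


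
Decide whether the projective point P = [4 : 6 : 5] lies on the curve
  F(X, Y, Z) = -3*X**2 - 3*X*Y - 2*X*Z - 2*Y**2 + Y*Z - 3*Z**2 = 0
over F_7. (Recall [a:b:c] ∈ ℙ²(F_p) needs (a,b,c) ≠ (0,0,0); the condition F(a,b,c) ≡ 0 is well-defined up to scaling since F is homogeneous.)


F(4,6,5) ≡ 3 (mod 7); P is NOT on the curve.

Evaluate F(4, 6, 5) term-by-term (mod 7).
  -3*X**2 ↦ -3·16·1·1 = -48
  -3*X*Y ↦ -3·4·6·1 = -72
  -2*X*Z ↦ -2·4·1·5 = -40
  -2*Y**2 ↦ -2·1·36·1 = -72
  Y*Z ↦ 1·1·6·5 = 30
  -3*Z**2 ↦ -3·1·1·25 = -75
Sum: F(4, 6, 5) = (-48) + (-72) + (-40) + (-72) + (30) + (-75) = -277.
Reducing mod 7: -277 ≡ 3 (mod 7).
Since F(a, b, c) ≡ 3 ≠ 0 (mod 7), P does NOT lie on the curve.


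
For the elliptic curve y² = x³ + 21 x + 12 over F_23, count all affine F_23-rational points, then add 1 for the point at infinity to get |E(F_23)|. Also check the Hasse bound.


Affine points = {(0, 9), (0, 14), (2, 4), (2, 19), (5, 9), (5, 14), (6, 3), (6, 20), (8, 5), (8, 18), (10, 7), (10, 16), (18, 9), (18, 14), (19, 5), (19, 18), (21, 10), (21, 13), (22, 6), (22, 17)}; affine count = 20; |E(F_23)| = 21.

Discriminant check: Δ ∝ 4a³ + 27b² = 4·21³ + 27·12² = 4·9261 + 27·144 ≡ 15 (mod 23). Nonzero ⇒ E is nonsingular.
For each x ∈ F_23, compute rhs = x³ + 21·x + 12 mod 23, then count y ∈ F_23 with y² ≡ rhs.
  x = 0: rhs = 12, matching y values: 9, 14 (2 points).
  x = 1: rhs = 11, matching y values: none (0 points).
  x = 2: rhs = 16, matching y values: 4, 19 (2 points).
  x = 3: rhs = 10, matching y values: none (0 points).
  x = 4: rhs = 22, matching y values: none (0 points).
  x = 5: rhs = 12, matching y values: 9, 14 (2 points).
  x = 6: rhs = 9, matching y values: 3, 20 (2 points).
  x = 7: rhs = 19, matching y values: none (0 points).
  x = 8: rhs = 2, matching y values: 5, 18 (2 points).
  x = 9: rhs = 10, matching y values: none (0 points).
  x = 10: rhs = 3, matching y values: 7, 16 (2 points).
  x = 11: rhs = 10, matching y values: none (0 points).
  x = 12: rhs = 14, matching y values: none (0 points).
  x = 13: rhs = 21, matching y values: none (0 points).
  x = 14: rhs = 14, matching y values: none (0 points).
  x = 15: rhs = 22, matching y values: none (0 points).
  x = 16: rhs = 5, matching y values: none (0 points).
  x = 17: rhs = 15, matching y values: none (0 points).
  x = 18: rhs = 12, matching y values: 9, 14 (2 points).
  x = 19: rhs = 2, matching y values: 5, 18 (2 points).
  x = 20: rhs = 14, matching y values: none (0 points).
  x = 21: rhs = 8, matching y values: 10, 13 (2 points).
  x = 22: rhs = 13, matching y values: 6, 17 (2 points).
Total affine count: 20.
Full point count |E(F_23)| = 20 + 1 = 21.
Hasse bound: |21 − (23+1)| = |-3| = 3 ≤ 2√23 ≈ 9.5917 ✓.


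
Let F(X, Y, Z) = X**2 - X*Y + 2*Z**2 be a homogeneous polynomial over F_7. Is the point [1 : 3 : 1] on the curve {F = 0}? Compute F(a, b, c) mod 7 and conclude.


F(1,3,1) ≡ 0 (mod 7); P is on the curve.

Evaluate F(1, 3, 1) term-by-term (mod 7).
  X**2 ↦ 1·1·1·1 = 1
  -X*Y ↦ -1·1·3·1 = -3
  2*Z**2 ↦ 2·1·1·1 = 2
Sum: F(1, 3, 1) = (1) + (-3) + (2) = 0.
Reducing mod 7: 0 ≡ 0 (mod 7).
Since F(a, b, c) ≡ 0 (mod 7), P lies on the curve.


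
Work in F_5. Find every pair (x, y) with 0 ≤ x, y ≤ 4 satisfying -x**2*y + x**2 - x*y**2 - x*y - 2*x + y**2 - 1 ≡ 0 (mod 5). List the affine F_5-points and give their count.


Affine F_5-points: {(0, 1), (0, 4), (1, 4), (3, 2), (4, 2), (4, 3)}; count = 6.

For each of the 25 pairs (x, y) ∈ F_5², evaluate f(x, y) mod 5. Record the zeros.
  x = 0: [0↦4, 1↦0, 2↦3, 3↦3, 4↦0]  zeros at y ∈ {1, 4}
  x = 1: [0↦3, 1↦1, 2↦4, 3↦2, 4↦0]  zeros at y ∈ {4}
  x = 2: [0↦4, 1↦2, 2↦3, 3↦2, 4↦4]  zeros at y ∈ ∅
  x = 3: [0↦2, 1↦3, 2↦0, 3↦3, 4↦2]  zeros at y ∈ {2}
  x = 4: [0↦2, 1↦4, 2↦0, 3↦0, 4↦4]  zeros at y ∈ {2, 3}
Collecting zeros: affine points = {(0, 1), (0, 4), (1, 4), (3, 2), (4, 2), (4, 3)}.
Total count |C(F_5)_aff| = 6.


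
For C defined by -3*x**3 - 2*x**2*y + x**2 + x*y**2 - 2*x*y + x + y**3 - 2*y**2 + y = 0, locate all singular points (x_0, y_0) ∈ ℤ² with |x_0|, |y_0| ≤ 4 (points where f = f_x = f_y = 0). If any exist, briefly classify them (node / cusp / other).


Singular points: {(0, 1)}; classification: node.

Compute partial derivatives:
  f_x = -9*x**2 - 4*x*y + 2*x + y**2 - 2*y + 1.
  f_y = -2*x**2 + 2*x*y - 2*x + 3*y**2 - 4*y + 1.
Scan x_0 ∈ {−4, ..., 4}. For each x_0, f_y(x_0, y) is a polynomial in y; find its integer roots y ∈ {−4, ..., 4}, then test f_x and f at those candidates.
  x = -4: f_y(-4, y) = 3*y**2 - 12*y - 23; no integer root y with |y| ≤ 4.
  x = -3: f_y(-3, y) = 3*y**2 - 10*y - 11; no integer root y with |y| ≤ 4.
  x = -2: f_y(-2, y) = 3*y**2 - 8*y - 3; vanishes at y ∈ {3}. (-2, 3): f_x = -12 ≠ 0.
  x = -1: f_y(-1, y) = 3*y**2 - 6*y + 1; no integer root y with |y| ≤ 4.
  x = 0: f_y(0, y) = 3*y**2 - 4*y + 1; vanishes at y ∈ {1}. (0, 1): f_x = 0, f = 0 — SINGULAR.
  x = 1: f_y(1, y) = 3*y**2 - 2*y - 3; no integer root y with |y| ≤ 4.
  x = 2: f_y(2, y) = 3*y**2 - 11; no integer root y with |y| ≤ 4.
  x = 3: f_y(3, y) = 3*y**2 + 2*y - 23; no integer root y with |y| ≤ 4.
  x = 4: f_y(4, y) = 3*y**2 + 4*y - 39; vanishes at y ∈ {3}. (4, 3): f_x = -180 ≠ 0.
Only singular point on the grid: (0, 1).
Classify: substitute x = 0 + u, y = 1 + v and expand: f = -3*u**3 - 2*u**2*v - u**2 + u*v**2 + v**3 + v**2.
No constant or linear terms (consistent with a singular point). Quadratic part: -u**2 + v**2. Cubic part: -3*u**3 - 2*u**2*v + u*v**2 + v**3.
The quadratic part v**2 - u**2 = (v − u)(v + u) splits into two distinct linear factors, so there are two distinct tangent lines y − 1 = ±(x − 0) — this is a node (ordinary double point).
Classification: node.


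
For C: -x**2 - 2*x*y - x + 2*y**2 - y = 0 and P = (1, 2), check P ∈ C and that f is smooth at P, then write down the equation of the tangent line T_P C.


Tangent line at P: -7*x + 5*y - 3 = 0.

Step 1: f(1, 2) = 0, so P lies on C.
Step 2: partial derivatives
  f_x(x, y) = -2*x - 2*y - 1, f_y(x, y) = -2*x + 4*y - 1.
  f_x(P) = -7, f_y(P) = 5 (gradient nonzero, so P is smooth).
Step 3: tangent line at P: -7·(x − 1) + 5·(y − 2) = 0.
Expanding: -7*x + 5*y - 3 = 0.


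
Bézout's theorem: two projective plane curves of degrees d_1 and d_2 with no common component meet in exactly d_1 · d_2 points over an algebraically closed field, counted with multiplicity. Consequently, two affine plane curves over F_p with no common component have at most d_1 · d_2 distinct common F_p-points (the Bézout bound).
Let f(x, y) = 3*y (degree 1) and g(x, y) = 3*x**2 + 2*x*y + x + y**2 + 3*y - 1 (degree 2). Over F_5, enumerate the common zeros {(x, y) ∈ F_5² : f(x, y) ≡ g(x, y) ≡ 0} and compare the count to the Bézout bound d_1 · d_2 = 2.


Common zeros: ∅; count = 0; Bézout bound = 2.

deg(f) = 1, deg(g) = 2, so Bézout bound = 2.
Scan x ∈ F_5. For each x, list the y ∈ F_5 with f(x, y) ≡ 0 and those with g(x, y) ≡ 0 (mod 5); the common zeros in that column are the intersection.
  x = 0: f ≡ 0 at y ∈ {0}; g ≡ 0 at y ∈ ∅; common: ∅.
  x = 1: f ≡ 0 at y ∈ {0}; g ≡ 0 at y ∈ ∅; common: ∅.
  x = 2: f ≡ 0 at y ∈ {0}; g ≡ 0 at y ∈ ∅; common: ∅.
  x = 3: f ≡ 0 at y ∈ {0}; g ≡ 0 at y ∈ {3}; common: ∅.
  x = 4: f ≡ 0 at y ∈ {0}; g ≡ 0 at y ∈ ∅; common: ∅.
Collecting: common zeros = ∅, so the count is 0.
Comparison with the Bézout bound: 0 ≤ 2 = deg(f)·deg(g), as expected for curves with no common component (the affine F_5-count falls short of the bound because intersections may lie at infinity, over extension fields, or carry multiplicity).


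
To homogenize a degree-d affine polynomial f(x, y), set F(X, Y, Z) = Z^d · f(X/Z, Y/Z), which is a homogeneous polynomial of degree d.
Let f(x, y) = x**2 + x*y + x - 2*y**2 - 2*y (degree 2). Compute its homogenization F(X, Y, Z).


F(X, Y, Z) = X**2 + X*Y + X*Z - 2*Y**2 - 2*Y*Z

deg(f) = 2.
Substitute x = X/Z, y = Y/Z into f, then multiply by Z^2.
  monomial 1·x^2·y^0 ↦ 1·X^2·Y^0·Z^0.
  monomial 1·x^1·y^1 ↦ 1·X^1·Y^1·Z^0.
  monomial 1·x^1·y^0 ↦ 1·X^1·Y^0·Z^1.
  monomial -2·x^0·y^2 ↦ -2·X^0·Y^2·Z^0.
  monomial -2·x^0·y^1 ↦ -2·X^0·Y^1·Z^1.
Collecting: F(X, Y, Z) = X**2 + X*Y + X*Z - 2*Y**2 - 2*Y*Z.


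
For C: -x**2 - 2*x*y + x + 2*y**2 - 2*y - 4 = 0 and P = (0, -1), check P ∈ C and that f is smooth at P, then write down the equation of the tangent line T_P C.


Tangent line at P: 3*x - 6*y - 6 = 0.

Step 1: f(0, -1) = 0, so P lies on C.
Step 2: partial derivatives
  f_x(x, y) = -2*x - 2*y + 1, f_y(x, y) = -2*x + 4*y - 2.
  f_x(P) = 3, f_y(P) = -6 (gradient nonzero, so P is smooth).
Step 3: tangent line at P: 3·(x − 0) + -6·(y − -1) = 0.
Expanding: 3*x - 6*y - 6 = 0.


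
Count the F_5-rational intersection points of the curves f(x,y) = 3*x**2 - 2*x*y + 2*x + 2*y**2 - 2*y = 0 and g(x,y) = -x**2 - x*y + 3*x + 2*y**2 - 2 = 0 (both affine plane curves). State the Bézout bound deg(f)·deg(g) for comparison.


Common zeros: {(0, 1), (1, 0), (3, 2)}; count = 3; Bézout bound = 4.

deg(f) = 2, deg(g) = 2, so Bézout bound = 4.
Scan x ∈ F_5. For each x, list the y ∈ F_5 with f(x, y) ≡ 0 and those with g(x, y) ≡ 0 (mod 5); the common zeros in that column are the intersection.
  x = 0: f ≡ 0 at y ∈ {0, 1}; g ≡ 0 at y ∈ {1, 4}; common: {1}.
  x = 1: f ≡ 0 at y ∈ {0, 2}; g ≡ 0 at y ∈ {0, 3}; common: {0}.
  x = 2: f ≡ 0 at y ∈ ∅; g ≡ 0 at y ∈ {0, 1}; common: ∅.
  x = 3: f ≡ 0 at y ∈ {2}; g ≡ 0 at y ∈ {2}; common: {2}.
  x = 4: f ≡ 0 at y ∈ ∅; g ≡ 0 at y ∈ {3, 4}; common: ∅.
Collecting: common zeros = {(0, 1), (1, 0), (3, 2)}, so the count is 3.
Comparison with the Bézout bound: 3 ≤ 4 = deg(f)·deg(g), as expected for curves with no common component (the affine F_5-count falls short of the bound because intersections may lie at infinity, over extension fields, or carry multiplicity).


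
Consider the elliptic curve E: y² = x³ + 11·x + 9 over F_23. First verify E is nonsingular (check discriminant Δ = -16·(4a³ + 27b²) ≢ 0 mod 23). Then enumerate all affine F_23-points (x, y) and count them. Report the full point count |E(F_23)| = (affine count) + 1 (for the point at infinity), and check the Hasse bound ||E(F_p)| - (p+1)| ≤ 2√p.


Affine points = {(0, 3), (0, 20), (2, 4), (2, 19), (3, 0), (4, 5), (4, 18), (9, 3), (9, 20), (11, 9), (11, 14), (12, 11), (12, 12), (13, 7), (13, 16), (14, 3), (14, 20), (16, 7), (16, 16), (17, 7), (17, 16), (18, 6), (18, 17), (19, 4), (19, 19), (20, 8), (20, 15), (21, 5), (21, 18)}; affine count = 29; |E(F_23)| = 30.

Discriminant check: Δ ∝ 4a³ + 27b² = 4·11³ + 27·9² = 4·1331 + 27·81 ≡ 13 (mod 23). Nonzero ⇒ E is nonsingular.
For each x ∈ F_23, compute rhs = x³ + 11·x + 9 mod 23, then count y ∈ F_23 with y² ≡ rhs.
  x = 0: rhs = 9, matching y values: 3, 20 (2 points).
  x = 1: rhs = 21, matching y values: none (0 points).
  x = 2: rhs = 16, matching y values: 4, 19 (2 points).
  x = 3: rhs = 0, matching y values: 0 (1 points).
  x = 4: rhs = 2, matching y values: 5, 18 (2 points).
  x = 5: rhs = 5, matching y values: none (0 points).
  x = 6: rhs = 15, matching y values: none (0 points).
  x = 7: rhs = 15, matching y values: none (0 points).
  x = 8: rhs = 11, matching y values: none (0 points).
  x = 9: rhs = 9, matching y values: 3, 20 (2 points).
  x = 10: rhs = 15, matching y values: none (0 points).
  x = 11: rhs = 12, matching y values: 9, 14 (2 points).
  x = 12: rhs = 6, matching y values: 11, 12 (2 points).
  x = 13: rhs = 3, matching y values: 7, 16 (2 points).
  x = 14: rhs = 9, matching y values: 3, 20 (2 points).
  x = 15: rhs = 7, matching y values: none (0 points).
  x = 16: rhs = 3, matching y values: 7, 16 (2 points).
  x = 17: rhs = 3, matching y values: 7, 16 (2 points).
  x = 18: rhs = 13, matching y values: 6, 17 (2 points).
  x = 19: rhs = 16, matching y values: 4, 19 (2 points).
  x = 20: rhs = 18, matching y values: 8, 15 (2 points).
  x = 21: rhs = 2, matching y values: 5, 18 (2 points).
  x = 22: rhs = 20, matching y values: none (0 points).
Total affine count: 29.
Full point count |E(F_23)| = 29 + 1 = 30.
Hasse bound: |30 − (23+1)| = |6| = 6 ≤ 2√23 ≈ 9.5917 ✓.


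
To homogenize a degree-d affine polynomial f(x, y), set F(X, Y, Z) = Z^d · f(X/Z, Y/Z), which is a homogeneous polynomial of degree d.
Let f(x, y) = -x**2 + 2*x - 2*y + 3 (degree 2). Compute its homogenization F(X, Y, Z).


F(X, Y, Z) = -X**2 + 2*X*Z - 2*Y*Z + 3*Z**2

deg(f) = 2.
Substitute x = X/Z, y = Y/Z into f, then multiply by Z^2.
  monomial -1·x^2·y^0 ↦ -1·X^2·Y^0·Z^0.
  monomial 2·x^1·y^0 ↦ 2·X^1·Y^0·Z^1.
  monomial -2·x^0·y^1 ↦ -2·X^0·Y^1·Z^1.
  monomial 3·x^0·y^0 ↦ 3·X^0·Y^0·Z^2.
Collecting: F(X, Y, Z) = -X**2 + 2*X*Z - 2*Y*Z + 3*Z**2.


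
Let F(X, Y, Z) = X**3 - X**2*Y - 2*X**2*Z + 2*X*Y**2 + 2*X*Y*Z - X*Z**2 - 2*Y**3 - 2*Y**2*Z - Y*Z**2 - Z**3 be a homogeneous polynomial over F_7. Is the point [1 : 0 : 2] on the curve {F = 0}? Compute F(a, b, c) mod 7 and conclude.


F(1,0,2) ≡ 6 (mod 7); P is NOT on the curve.

Evaluate F(1, 0, 2) term-by-term (mod 7).
  X**3 ↦ 1·1·1·1 = 1
  -X**2*Y ↦ -1·1·0·1 = 0
  -2*X**2*Z ↦ -2·1·1·2 = -4
  2*X*Y**2 ↦ 2·1·0·1 = 0
  2*X*Y*Z ↦ 2·1·0·2 = 0
  -X*Z**2 ↦ -1·1·1·4 = -4
  -2*Y**3 ↦ -2·1·0·1 = 0
  -2*Y**2*Z ↦ -2·1·0·2 = 0
  -Y*Z**2 ↦ -1·1·0·4 = 0
  -Z**3 ↦ -1·1·1·8 = -8
Sum: F(1, 0, 2) = (1) + (0) + (-4) + (0) + (0) + (-4) + (0) + (0) + (0) + (-8) = -15.
Reducing mod 7: -15 ≡ 6 (mod 7).
Since F(a, b, c) ≡ 6 ≠ 0 (mod 7), P does NOT lie on the curve.


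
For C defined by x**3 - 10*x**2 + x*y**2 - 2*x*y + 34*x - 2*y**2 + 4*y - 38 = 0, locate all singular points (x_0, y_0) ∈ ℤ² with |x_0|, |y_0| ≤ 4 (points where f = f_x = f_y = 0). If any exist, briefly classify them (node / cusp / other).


Singular points: {(3, 1)}; classification: node.

Compute partial derivatives:
  f_x = 3*x**2 - 20*x + y**2 - 2*y + 34.
  f_y = 2*x*y - 2*x - 4*y + 4.
Scan x_0 ∈ {−4, ..., 4}. For each x_0, f_y(x_0, y) is a polynomial in y; find its integer roots y ∈ {−4, ..., 4}, then test f_x and f at those candidates.
  x = -4: f_y(-4, y) = 12 - 12*y; vanishes at y ∈ {1}. (-4, 1): f_x = 161 ≠ 0.
  x = -3: f_y(-3, y) = 10 - 10*y; vanishes at y ∈ {1}. (-3, 1): f_x = 120 ≠ 0.
  x = -2: f_y(-2, y) = 8 - 8*y; vanishes at y ∈ {1}. (-2, 1): f_x = 85 ≠ 0.
  x = -1: f_y(-1, y) = 6 - 6*y; vanishes at y ∈ {1}. (-1, 1): f_x = 56 ≠ 0.
  x = 0: f_y(0, y) = 4 - 4*y; vanishes at y ∈ {1}. (0, 1): f_x = 33 ≠ 0.
  x = 1: f_y(1, y) = 2 - 2*y; vanishes at y ∈ {1}. (1, 1): f_x = 16 ≠ 0.
  x = 2: f_y(2, y) = 0; vanishes at y ∈ {-4, -3, -2, -1, 0, 1, 2, 3, 4}. (2, -4): f_x = 30 ≠ 0; (2, -3): f_x = 21 ≠ 0; (2, -2): f_x = 14 ≠ 0; (2, -1): f_x = 9 ≠ 0; (2, 0): f_x = 6 ≠ 0; (2, 1): f_x = 5 ≠ 0; (2, 2): f_x = 6 ≠ 0; (2, 3): f_x = 9 ≠ 0; (2, 4): f_x = 14 ≠ 0.
  x = 3: f_y(3, y) = 2*y - 2; vanishes at y ∈ {1}. (3, 1): f_x = 0, f = 0 — SINGULAR.
  x = 4: f_y(4, y) = 4*y - 4; vanishes at y ∈ {1}. (4, 1): f_x = 1 ≠ 0.
Only singular point on the grid: (3, 1).
Classify: substitute x = 3 + u, y = 1 + v and expand: f = u**3 - u**2 + u*v**2 + v**2.
No constant or linear terms (consistent with a singular point). Quadratic part: -u**2 + v**2. Cubic part: u**3 + u*v**2.
The quadratic part v**2 - u**2 = (v − u)(v + u) splits into two distinct linear factors, so there are two distinct tangent lines y − 1 = ±(x − 3) — this is a node (ordinary double point).
Classification: node.


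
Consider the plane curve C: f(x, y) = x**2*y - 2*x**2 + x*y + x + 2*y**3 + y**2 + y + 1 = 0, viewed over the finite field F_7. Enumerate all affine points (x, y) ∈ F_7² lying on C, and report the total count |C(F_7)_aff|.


Affine F_7-points: {(1, 0), (3, 0), (3, 4), (3, 6), (4, 2), (4, 6), (5, 3), (5, 4)}; count = 8.

For each of the 49 pairs (x, y) ∈ F_7², evaluate f(x, y) mod 7. Record the zeros.
  x = 0: [0↦1, 1↦5, 2↦2, 3↦4, 4↦2, 5↦1, 6↦6]  zeros at y ∈ ∅
  x = 1: [0↦0, 1↦6, 2↦5, 3↦2, 4↦2, 5↦3, 6↦3]  zeros at y ∈ {0}
  x = 2: [0↦2, 1↦5, 2↦1, 3↦2, 4↦6, 5↦4, 6↦1]  zeros at y ∈ ∅
  x = 3: [0↦0, 1↦2, 2↦4, 3↦4, 4↦0, 5↦4, 6↦0]  zeros at y ∈ {0, 4, 6}
  x = 4: [0↦1, 1↦4, 2↦0, 3↦1, 4↦5, 5↦3, 6↦0]  zeros at y ∈ {2, 6}
  x = 5: [0↦5, 1↦4, 2↦3, 3↦0, 4↦0, 5↦1, 6↦1]  zeros at y ∈ {3, 4}
  x = 6: [0↦5, 1↦2, 2↦6, 3↦1, 4↦6, 5↦5, 6↦3]  zeros at y ∈ ∅
Collecting zeros: affine points = {(1, 0), (3, 0), (3, 4), (3, 6), (4, 2), (4, 6), (5, 3), (5, 4)}.
Total count |C(F_7)_aff| = 8.


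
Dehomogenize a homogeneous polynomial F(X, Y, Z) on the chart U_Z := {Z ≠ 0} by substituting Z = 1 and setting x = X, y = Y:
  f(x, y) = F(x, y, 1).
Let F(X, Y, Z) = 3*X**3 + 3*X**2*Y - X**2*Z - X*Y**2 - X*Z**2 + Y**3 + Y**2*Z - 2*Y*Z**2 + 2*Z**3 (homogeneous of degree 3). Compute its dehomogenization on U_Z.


f(x, y) = 3*x**3 + 3*x**2*y - x**2 - x*y**2 - x + y**3 + y**2 - 2*y + 2

On U_Z we set Z = 1. Each monomial c·X^i·Y^j·Z^k in F becomes c·x^i·y^j·1^k = c·x^i·y^j.
Substituting Z = 1: F(X, Y, 1) = 3*x**3 + 3*x**2*y - x**2 - x*y**2 - x + y**3 + y**2 - 2*y + 2.
Note: deg(f) ≤ deg(F) = 3; strict inequality happens when F is divisible by Z (lost terms).


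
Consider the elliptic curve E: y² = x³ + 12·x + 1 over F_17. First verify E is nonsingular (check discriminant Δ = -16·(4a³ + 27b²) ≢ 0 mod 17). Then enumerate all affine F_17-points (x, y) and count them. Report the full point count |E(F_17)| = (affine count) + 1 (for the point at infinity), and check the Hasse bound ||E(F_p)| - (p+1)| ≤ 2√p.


Affine points = {(0, 1), (0, 16), (2, 4), (2, 13), (3, 8), (3, 9), (5, 4), (5, 13), (6, 0), (10, 4), (10, 13), (11, 6), (11, 11), (13, 5), (13, 12)}; affine count = 15; |E(F_17)| = 16.

Discriminant check: Δ ∝ 4a³ + 27b² = 4·12³ + 27·1² = 4·1728 + 27·1 ≡ 3 (mod 17). Nonzero ⇒ E is nonsingular.
For each x ∈ F_17, compute rhs = x³ + 12·x + 1 mod 17, then count y ∈ F_17 with y² ≡ rhs.
  x = 0: rhs = 1, matching y values: 1, 16 (2 points).
  x = 1: rhs = 14, matching y values: none (0 points).
  x = 2: rhs = 16, matching y values: 4, 13 (2 points).
  x = 3: rhs = 13, matching y values: 8, 9 (2 points).
  x = 4: rhs = 11, matching y values: none (0 points).
  x = 5: rhs = 16, matching y values: 4, 13 (2 points).
  x = 6: rhs = 0, matching y values: 0 (1 points).
  x = 7: rhs = 3, matching y values: none (0 points).
  x = 8: rhs = 14, matching y values: none (0 points).
  x = 9: rhs = 5, matching y values: none (0 points).
  x = 10: rhs = 16, matching y values: 4, 13 (2 points).
  x = 11: rhs = 2, matching y values: 6, 11 (2 points).
  x = 12: rhs = 3, matching y values: none (0 points).
  x = 13: rhs = 8, matching y values: 5, 12 (2 points).
  x = 14: rhs = 6, matching y values: none (0 points).
  x = 15: rhs = 3, matching y values: none (0 points).
  x = 16: rhs = 5, matching y values: none (0 points).
Total affine count: 15.
Full point count |E(F_17)| = 15 + 1 = 16.
Hasse bound: |16 − (17+1)| = |-2| = 2 ≤ 2√17 ≈ 8.2462 ✓.


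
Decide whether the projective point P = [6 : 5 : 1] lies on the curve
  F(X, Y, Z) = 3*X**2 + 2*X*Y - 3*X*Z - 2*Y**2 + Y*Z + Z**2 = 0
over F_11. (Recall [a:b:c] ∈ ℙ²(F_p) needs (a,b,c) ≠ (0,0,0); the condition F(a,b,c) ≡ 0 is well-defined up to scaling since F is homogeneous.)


F(6,5,1) ≡ 7 (mod 11); P is NOT on the curve.

Evaluate F(6, 5, 1) term-by-term (mod 11).
  3*X**2 ↦ 3·36·1·1 = 108
  2*X*Y ↦ 2·6·5·1 = 60
  -3*X*Z ↦ -3·6·1·1 = -18
  -2*Y**2 ↦ -2·1·25·1 = -50
  Y*Z ↦ 1·1·5·1 = 5
  Z**2 ↦ 1·1·1·1 = 1
Sum: F(6, 5, 1) = (108) + (60) + (-18) + (-50) + (5) + (1) = 106.
Reducing mod 11: 106 ≡ 7 (mod 11).
Since F(a, b, c) ≡ 7 ≠ 0 (mod 11), P does NOT lie on the curve.
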